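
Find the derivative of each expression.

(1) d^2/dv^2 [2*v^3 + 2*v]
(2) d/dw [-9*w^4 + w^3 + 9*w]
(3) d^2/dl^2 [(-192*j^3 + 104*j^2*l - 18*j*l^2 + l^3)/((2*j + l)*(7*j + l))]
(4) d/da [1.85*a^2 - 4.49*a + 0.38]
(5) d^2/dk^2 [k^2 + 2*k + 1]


(1) = 12*v
(2) = -36*w^3 + 3*w^2 + 9
(3) = j^2*(-58992*j^3 - 17928*j^2*l + 1116*j*l^2 + 666*l^3)/(2744*j^6 + 5292*j^5*l + 3990*j^4*l^2 + 1485*j^3*l^3 + 285*j^2*l^4 + 27*j*l^5 + l^6)
(4) = 3.7*a - 4.49
(5) = 2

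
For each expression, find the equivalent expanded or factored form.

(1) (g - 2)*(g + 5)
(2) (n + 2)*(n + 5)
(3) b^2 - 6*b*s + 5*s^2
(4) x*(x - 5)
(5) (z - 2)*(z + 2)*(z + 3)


(1) = g^2 + 3*g - 10
(2) = n^2 + 7*n + 10
(3) = (b - 5*s)*(b - s)
(4) = x^2 - 5*x
(5) = z^3 + 3*z^2 - 4*z - 12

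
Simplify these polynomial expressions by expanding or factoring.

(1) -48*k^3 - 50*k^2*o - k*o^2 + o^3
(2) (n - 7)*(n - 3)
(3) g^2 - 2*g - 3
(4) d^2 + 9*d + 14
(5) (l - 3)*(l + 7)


(1) = (-8*k + o)*(k + o)*(6*k + o)
(2) = n^2 - 10*n + 21
(3) = (g - 3)*(g + 1)
(4) = (d + 2)*(d + 7)
(5) = l^2 + 4*l - 21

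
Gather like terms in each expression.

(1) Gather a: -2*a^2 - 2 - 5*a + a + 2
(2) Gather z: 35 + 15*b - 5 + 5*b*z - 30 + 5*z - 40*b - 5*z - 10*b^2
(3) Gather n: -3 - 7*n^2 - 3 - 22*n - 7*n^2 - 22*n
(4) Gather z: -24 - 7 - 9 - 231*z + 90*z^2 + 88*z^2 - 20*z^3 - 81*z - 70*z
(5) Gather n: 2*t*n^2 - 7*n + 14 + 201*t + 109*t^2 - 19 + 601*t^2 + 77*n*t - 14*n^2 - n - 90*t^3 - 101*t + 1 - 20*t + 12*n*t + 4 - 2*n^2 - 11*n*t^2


(1) = -2*a^2 - 4*a
(2) = -10*b^2 + 5*b*z - 25*b
(3) = -14*n^2 - 44*n - 6
(4) = -20*z^3 + 178*z^2 - 382*z - 40
(5) = n^2*(2*t - 16) + n*(-11*t^2 + 89*t - 8) - 90*t^3 + 710*t^2 + 80*t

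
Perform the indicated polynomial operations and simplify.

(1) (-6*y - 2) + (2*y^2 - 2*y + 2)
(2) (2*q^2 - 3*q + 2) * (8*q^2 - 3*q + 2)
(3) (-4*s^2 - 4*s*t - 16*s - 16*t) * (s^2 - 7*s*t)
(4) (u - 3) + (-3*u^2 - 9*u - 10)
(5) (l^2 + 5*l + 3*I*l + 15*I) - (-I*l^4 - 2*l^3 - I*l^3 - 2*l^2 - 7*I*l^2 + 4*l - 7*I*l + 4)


(1) = 2*y^2 - 8*y
(2) = 16*q^4 - 30*q^3 + 29*q^2 - 12*q + 4
(3) = -4*s^4 + 24*s^3*t - 16*s^3 + 28*s^2*t^2 + 96*s^2*t + 112*s*t^2
(4) = -3*u^2 - 8*u - 13
(5) = I*l^4 + 2*l^3 + I*l^3 + 3*l^2 + 7*I*l^2 + l + 10*I*l - 4 + 15*I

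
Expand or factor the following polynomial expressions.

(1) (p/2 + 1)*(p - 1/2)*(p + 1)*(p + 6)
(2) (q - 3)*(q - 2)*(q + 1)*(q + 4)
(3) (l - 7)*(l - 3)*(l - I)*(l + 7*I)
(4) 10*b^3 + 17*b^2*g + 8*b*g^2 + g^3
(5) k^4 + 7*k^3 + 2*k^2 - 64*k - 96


(1) = p^4/2 + 17*p^3/4 + 31*p^2/4 + p - 3
(2) = q^4 - 15*q^2 + 10*q + 24
(3) = l^4 - 10*l^3 + 6*I*l^3 + 28*l^2 - 60*I*l^2 - 70*l + 126*I*l + 147
(4) = (b + g)*(2*b + g)*(5*b + g)
(5) = (k - 3)*(k + 2)*(k + 4)^2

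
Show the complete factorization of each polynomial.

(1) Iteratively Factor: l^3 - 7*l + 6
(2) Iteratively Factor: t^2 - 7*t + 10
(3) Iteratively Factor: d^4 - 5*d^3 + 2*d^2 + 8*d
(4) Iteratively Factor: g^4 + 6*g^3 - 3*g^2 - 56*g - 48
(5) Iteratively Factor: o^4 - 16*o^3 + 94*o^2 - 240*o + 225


(1) = (l - 1)*(l^2 + l - 6) = (l - 1)*(l + 3)*(l - 2)
(2) = (t - 2)*(t - 5)
(3) = (d + 1)*(d^3 - 6*d^2 + 8*d) = (d - 2)*(d + 1)*(d^2 - 4*d) = d*(d - 2)*(d + 1)*(d - 4)
(4) = (g + 4)*(g^3 + 2*g^2 - 11*g - 12) = (g + 4)^2*(g^2 - 2*g - 3) = (g - 3)*(g + 4)^2*(g + 1)
(5) = (o - 3)*(o^3 - 13*o^2 + 55*o - 75) = (o - 5)*(o - 3)*(o^2 - 8*o + 15) = (o - 5)*(o - 3)^2*(o - 5)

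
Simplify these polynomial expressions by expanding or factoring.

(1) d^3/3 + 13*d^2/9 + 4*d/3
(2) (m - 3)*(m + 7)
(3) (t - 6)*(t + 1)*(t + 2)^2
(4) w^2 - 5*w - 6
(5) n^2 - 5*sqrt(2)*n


(1) = d*(d/3 + 1)*(d + 4/3)
(2) = m^2 + 4*m - 21
(3) = t^4 - t^3 - 22*t^2 - 44*t - 24
(4) = (w - 6)*(w + 1)
(5) = n*(n - 5*sqrt(2))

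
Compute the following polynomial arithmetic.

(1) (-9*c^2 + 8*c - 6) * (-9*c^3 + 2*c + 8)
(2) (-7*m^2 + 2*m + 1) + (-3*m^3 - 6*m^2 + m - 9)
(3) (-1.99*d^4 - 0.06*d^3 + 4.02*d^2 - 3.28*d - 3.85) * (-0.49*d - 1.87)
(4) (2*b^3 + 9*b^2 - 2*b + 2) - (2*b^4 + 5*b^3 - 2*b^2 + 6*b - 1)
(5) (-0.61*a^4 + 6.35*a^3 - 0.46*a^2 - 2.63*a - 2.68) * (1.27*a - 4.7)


(1) = 81*c^5 - 72*c^4 + 36*c^3 - 56*c^2 + 52*c - 48
(2) = -3*m^3 - 13*m^2 + 3*m - 8
(3) = 0.9751*d^5 + 3.7507*d^4 - 1.8576*d^3 - 5.9102*d^2 + 8.0201*d + 7.1995
(4) = -2*b^4 - 3*b^3 + 11*b^2 - 8*b + 3
(5) = -0.7747*a^5 + 10.9315*a^4 - 30.4292*a^3 - 1.1781*a^2 + 8.9574*a + 12.596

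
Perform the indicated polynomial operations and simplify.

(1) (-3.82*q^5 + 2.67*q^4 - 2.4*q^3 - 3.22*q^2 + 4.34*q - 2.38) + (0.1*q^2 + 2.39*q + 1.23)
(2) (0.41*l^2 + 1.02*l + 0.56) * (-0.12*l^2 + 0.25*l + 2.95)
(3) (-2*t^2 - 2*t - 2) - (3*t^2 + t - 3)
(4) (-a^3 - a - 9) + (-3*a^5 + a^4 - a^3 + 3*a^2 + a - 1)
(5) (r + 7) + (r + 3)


(1) = -3.82*q^5 + 2.67*q^4 - 2.4*q^3 - 3.12*q^2 + 6.73*q - 1.15
(2) = -0.0492*l^4 - 0.0199*l^3 + 1.3973*l^2 + 3.149*l + 1.652
(3) = -5*t^2 - 3*t + 1
(4) = -3*a^5 + a^4 - 2*a^3 + 3*a^2 - 10
(5) = 2*r + 10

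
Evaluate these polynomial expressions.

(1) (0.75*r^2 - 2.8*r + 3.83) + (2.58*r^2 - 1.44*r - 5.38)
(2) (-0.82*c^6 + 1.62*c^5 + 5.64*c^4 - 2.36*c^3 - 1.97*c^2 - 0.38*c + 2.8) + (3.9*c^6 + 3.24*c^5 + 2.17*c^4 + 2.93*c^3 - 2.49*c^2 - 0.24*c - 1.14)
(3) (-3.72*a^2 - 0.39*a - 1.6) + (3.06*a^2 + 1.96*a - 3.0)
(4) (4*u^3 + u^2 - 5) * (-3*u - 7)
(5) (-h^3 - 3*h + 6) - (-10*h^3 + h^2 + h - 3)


(1) = 3.33*r^2 - 4.24*r - 1.55
(2) = 3.08*c^6 + 4.86*c^5 + 7.81*c^4 + 0.57*c^3 - 4.46*c^2 - 0.62*c + 1.66
(3) = -0.66*a^2 + 1.57*a - 4.6
(4) = -12*u^4 - 31*u^3 - 7*u^2 + 15*u + 35
(5) = 9*h^3 - h^2 - 4*h + 9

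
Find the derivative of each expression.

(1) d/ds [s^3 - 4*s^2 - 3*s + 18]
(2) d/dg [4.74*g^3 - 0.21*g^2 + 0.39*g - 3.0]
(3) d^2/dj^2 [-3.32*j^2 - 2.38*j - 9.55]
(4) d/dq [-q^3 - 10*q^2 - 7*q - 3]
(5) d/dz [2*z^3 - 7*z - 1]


(1) = 3*s^2 - 8*s - 3
(2) = 14.22*g^2 - 0.42*g + 0.39
(3) = -6.64000000000000
(4) = -3*q^2 - 20*q - 7
(5) = 6*z^2 - 7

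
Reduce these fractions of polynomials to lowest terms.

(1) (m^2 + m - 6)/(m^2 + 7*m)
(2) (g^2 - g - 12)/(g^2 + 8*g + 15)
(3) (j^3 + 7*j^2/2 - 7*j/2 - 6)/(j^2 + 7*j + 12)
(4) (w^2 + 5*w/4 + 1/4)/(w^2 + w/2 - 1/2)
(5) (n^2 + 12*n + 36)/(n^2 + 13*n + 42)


(1) = (m^2 + m - 6)/(m^2 + 7*m)
(2) = (g - 4)/(g + 5)
(3) = (2*j^2 - j - 3)/(2*j + 6)
(4) = (4*w + 1)/(4*w - 2)
(5) = (n + 6)/(n + 7)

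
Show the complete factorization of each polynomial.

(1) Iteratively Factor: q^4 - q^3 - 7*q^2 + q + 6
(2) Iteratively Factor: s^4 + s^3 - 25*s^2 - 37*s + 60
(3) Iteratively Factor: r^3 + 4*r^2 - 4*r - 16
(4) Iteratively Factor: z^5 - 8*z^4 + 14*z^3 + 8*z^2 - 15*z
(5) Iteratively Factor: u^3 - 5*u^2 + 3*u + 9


(1) = (q + 1)*(q^3 - 2*q^2 - 5*q + 6) = (q + 1)*(q + 2)*(q^2 - 4*q + 3) = (q - 3)*(q + 1)*(q + 2)*(q - 1)
(2) = (s - 1)*(s^3 + 2*s^2 - 23*s - 60) = (s - 5)*(s - 1)*(s^2 + 7*s + 12) = (s - 5)*(s - 1)*(s + 3)*(s + 4)
(3) = (r - 2)*(r^2 + 6*r + 8) = (r - 2)*(r + 4)*(r + 2)
(4) = (z)*(z^4 - 8*z^3 + 14*z^2 + 8*z - 15) = z*(z + 1)*(z^3 - 9*z^2 + 23*z - 15) = z*(z - 5)*(z + 1)*(z^2 - 4*z + 3) = z*(z - 5)*(z - 3)*(z + 1)*(z - 1)
(5) = (u - 3)*(u^2 - 2*u - 3) = (u - 3)^2*(u + 1)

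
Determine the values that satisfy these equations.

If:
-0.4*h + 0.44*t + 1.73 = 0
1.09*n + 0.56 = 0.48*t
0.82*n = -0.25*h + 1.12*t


Then:
h = 5.83
n = 0.09
t = 1.36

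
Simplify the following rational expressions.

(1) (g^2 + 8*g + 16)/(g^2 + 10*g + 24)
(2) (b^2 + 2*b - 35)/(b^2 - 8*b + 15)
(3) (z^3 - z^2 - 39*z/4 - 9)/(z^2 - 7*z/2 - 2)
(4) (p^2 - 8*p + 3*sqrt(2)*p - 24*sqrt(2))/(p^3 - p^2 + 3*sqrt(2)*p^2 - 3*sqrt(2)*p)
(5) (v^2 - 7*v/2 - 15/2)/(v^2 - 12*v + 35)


(1) = (g + 4)/(g + 6)
(2) = (b + 7)/(b - 3)
(3) = (4*z^2 + 12*z + 9)/(4*z + 2)
(4) = (p - 8)/(p^2 - p)
(5) = (2*v + 3)/(2*v - 14)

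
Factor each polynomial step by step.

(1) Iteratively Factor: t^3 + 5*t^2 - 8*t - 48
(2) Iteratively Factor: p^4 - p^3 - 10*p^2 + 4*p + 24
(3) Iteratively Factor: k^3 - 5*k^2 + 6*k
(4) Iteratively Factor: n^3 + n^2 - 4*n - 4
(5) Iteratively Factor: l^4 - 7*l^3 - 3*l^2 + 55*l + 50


(1) = (t - 3)*(t^2 + 8*t + 16) = (t - 3)*(t + 4)*(t + 4)
(2) = (p + 2)*(p^3 - 3*p^2 - 4*p + 12) = (p + 2)^2*(p^2 - 5*p + 6) = (p - 2)*(p + 2)^2*(p - 3)
(3) = (k - 2)*(k^2 - 3*k) = k*(k - 2)*(k - 3)
(4) = (n + 1)*(n^2 - 4) = (n - 2)*(n + 1)*(n + 2)
(5) = (l + 1)*(l^3 - 8*l^2 + 5*l + 50) = (l + 1)*(l + 2)*(l^2 - 10*l + 25) = (l - 5)*(l + 1)*(l + 2)*(l - 5)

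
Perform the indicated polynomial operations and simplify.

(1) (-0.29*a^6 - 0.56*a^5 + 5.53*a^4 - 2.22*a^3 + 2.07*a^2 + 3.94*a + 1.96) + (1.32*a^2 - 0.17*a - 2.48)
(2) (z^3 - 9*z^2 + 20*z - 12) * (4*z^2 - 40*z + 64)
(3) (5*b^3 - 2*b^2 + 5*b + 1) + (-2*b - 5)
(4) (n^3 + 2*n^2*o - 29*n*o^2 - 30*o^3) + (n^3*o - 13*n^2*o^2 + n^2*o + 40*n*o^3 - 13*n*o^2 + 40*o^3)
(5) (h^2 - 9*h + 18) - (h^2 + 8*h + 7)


(1) = -0.29*a^6 - 0.56*a^5 + 5.53*a^4 - 2.22*a^3 + 3.39*a^2 + 3.77*a - 0.52
(2) = 4*z^5 - 76*z^4 + 504*z^3 - 1424*z^2 + 1760*z - 768
(3) = 5*b^3 - 2*b^2 + 3*b - 4
(4) = n^3*o + n^3 - 13*n^2*o^2 + 3*n^2*o + 40*n*o^3 - 42*n*o^2 + 10*o^3
(5) = 11 - 17*h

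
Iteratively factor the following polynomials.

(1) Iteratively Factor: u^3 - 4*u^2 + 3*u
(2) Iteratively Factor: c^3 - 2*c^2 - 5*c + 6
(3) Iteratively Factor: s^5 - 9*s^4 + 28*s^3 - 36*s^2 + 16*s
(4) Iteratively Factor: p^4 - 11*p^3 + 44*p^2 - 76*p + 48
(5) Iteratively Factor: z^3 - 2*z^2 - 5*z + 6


(1) = (u)*(u^2 - 4*u + 3) = u*(u - 3)*(u - 1)
(2) = (c - 1)*(c^2 - c - 6) = (c - 3)*(c - 1)*(c + 2)
(3) = (s - 1)*(s^4 - 8*s^3 + 20*s^2 - 16*s) = (s - 2)*(s - 1)*(s^3 - 6*s^2 + 8*s) = (s - 4)*(s - 2)*(s - 1)*(s^2 - 2*s) = (s - 4)*(s - 2)^2*(s - 1)*(s)
(4) = (p - 4)*(p^3 - 7*p^2 + 16*p - 12) = (p - 4)*(p - 3)*(p^2 - 4*p + 4) = (p - 4)*(p - 3)*(p - 2)*(p - 2)
(5) = (z - 1)*(z^2 - z - 6) = (z - 1)*(z + 2)*(z - 3)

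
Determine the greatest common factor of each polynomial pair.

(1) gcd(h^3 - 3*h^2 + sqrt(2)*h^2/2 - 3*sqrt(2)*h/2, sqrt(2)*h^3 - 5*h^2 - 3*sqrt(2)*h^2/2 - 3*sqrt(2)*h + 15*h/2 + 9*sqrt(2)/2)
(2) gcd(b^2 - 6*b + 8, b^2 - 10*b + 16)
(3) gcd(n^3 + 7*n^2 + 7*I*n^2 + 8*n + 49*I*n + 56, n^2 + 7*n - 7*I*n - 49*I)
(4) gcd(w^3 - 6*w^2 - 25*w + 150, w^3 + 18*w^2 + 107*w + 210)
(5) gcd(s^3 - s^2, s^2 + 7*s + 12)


(1) = gcd(h*(h - 3)*(h + sqrt(2)/2), (h - 3/2)*(h - 3*sqrt(2))*(sqrt(2)*h + 1)) = h + sqrt(2)/2
(2) = gcd((b - 4)*(b - 2), (b - 8)*(b - 2)) = b - 2
(3) = gcd((n + 7)*(n - I)*(n + 8*I), (n + 7)*(n - 7*I)) = n + 7
(4) = w + 5
(5) = gcd(s^2*(s - 1), (s + 3)*(s + 4)) = 1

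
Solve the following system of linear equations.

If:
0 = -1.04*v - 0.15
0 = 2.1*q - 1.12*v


Then:
q = -0.08
v = -0.14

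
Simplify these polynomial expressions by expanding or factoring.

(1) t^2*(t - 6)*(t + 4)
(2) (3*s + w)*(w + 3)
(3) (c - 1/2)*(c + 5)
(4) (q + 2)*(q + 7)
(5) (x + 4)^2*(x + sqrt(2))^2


(1) = t^4 - 2*t^3 - 24*t^2
(2) = 3*s*w + 9*s + w^2 + 3*w
(3) = c^2 + 9*c/2 - 5/2
(4) = q^2 + 9*q + 14
(5) = x^4 + 2*sqrt(2)*x^3 + 8*x^3 + 18*x^2 + 16*sqrt(2)*x^2 + 16*x + 32*sqrt(2)*x + 32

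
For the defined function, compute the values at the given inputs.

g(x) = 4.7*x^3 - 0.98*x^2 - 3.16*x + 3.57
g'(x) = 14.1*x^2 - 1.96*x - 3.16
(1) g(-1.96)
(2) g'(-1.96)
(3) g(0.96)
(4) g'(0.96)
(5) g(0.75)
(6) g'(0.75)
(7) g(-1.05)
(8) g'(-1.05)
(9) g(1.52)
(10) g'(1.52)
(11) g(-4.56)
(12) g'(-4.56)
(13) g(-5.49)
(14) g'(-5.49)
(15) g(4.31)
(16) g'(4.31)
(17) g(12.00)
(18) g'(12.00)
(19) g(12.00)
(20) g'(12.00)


(1) = -29.39
(2) = 54.85
(3) = 3.79
(4) = 7.95
(5) = 2.63
(6) = 3.30
(7) = 0.37
(8) = 14.44
(9) = 13.01
(10) = 26.44
(11) = -448.05
(12) = 298.97
(13) = -786.32
(14) = 432.58
(15) = 348.04
(16) = 250.32
(17) = 7946.13
(18) = 2003.72
(19) = 7946.13
(20) = 2003.72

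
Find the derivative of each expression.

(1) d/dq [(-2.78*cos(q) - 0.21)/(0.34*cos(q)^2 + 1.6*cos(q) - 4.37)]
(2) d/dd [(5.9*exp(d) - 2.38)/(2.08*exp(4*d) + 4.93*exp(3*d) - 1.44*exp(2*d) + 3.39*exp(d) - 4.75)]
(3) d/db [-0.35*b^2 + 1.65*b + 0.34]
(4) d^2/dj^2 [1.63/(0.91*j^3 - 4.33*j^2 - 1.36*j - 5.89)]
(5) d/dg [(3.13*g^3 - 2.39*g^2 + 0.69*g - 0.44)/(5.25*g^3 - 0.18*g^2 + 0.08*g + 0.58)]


(1) = (0.9452*sin(q)^2 - 0.1428*cos(q) - 13.4298)*sin(q)/(0.34*cos(q)^2 + 1.6*cos(q) - 4.37)^2
(2) = (-36.816*exp(4*d) - 38.3724*exp(3*d) + 43.6962*exp(2*d) - 6.8544*exp(d) - 19.9568)*exp(d)/(4.3264*exp(8*d) + 20.5088*exp(7*d) + 18.3145*exp(6*d) - 0.096*exp(5*d) + 15.739*exp(4*d) - 56.5982*exp(3*d) + 25.1721*exp(2*d) - 32.205*exp(d) + 22.5625)
(3) = 1.65 - 0.7*b
(4) = ((14.1158 - 8.8998*j)*(-0.91*j^3 + 4.33*j^2 + 1.36*j + 5.89) - 1.63*(-5.46*j^2 + 17.32*j + 2.72)*(-2.73*j^2 + 8.66*j + 1.36))/(-0.91*j^3 + 4.33*j^2 + 1.36*j + 5.89)^3
(5) = (11.9841*g^4 - 6.7442*g^3 + 12.3092*g^2 - 2.9308*g + 0.4354)/(27.5625*g^6 - 1.89*g^5 + 0.8724*g^4 + 6.0612*g^3 - 0.2024*g^2 + 0.0928*g + 0.3364)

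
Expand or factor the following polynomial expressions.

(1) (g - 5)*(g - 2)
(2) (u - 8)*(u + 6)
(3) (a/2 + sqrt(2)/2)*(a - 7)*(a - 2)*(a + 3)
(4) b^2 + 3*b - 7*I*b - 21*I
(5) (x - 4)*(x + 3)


(1) = g^2 - 7*g + 10
(2) = u^2 - 2*u - 48
(3) = a^4/2 - 3*a^3 + sqrt(2)*a^3/2 - 13*a^2/2 - 3*sqrt(2)*a^2 - 13*sqrt(2)*a/2 + 21*a + 21*sqrt(2)
(4) = (b + 3)*(b - 7*I)
(5) = x^2 - x - 12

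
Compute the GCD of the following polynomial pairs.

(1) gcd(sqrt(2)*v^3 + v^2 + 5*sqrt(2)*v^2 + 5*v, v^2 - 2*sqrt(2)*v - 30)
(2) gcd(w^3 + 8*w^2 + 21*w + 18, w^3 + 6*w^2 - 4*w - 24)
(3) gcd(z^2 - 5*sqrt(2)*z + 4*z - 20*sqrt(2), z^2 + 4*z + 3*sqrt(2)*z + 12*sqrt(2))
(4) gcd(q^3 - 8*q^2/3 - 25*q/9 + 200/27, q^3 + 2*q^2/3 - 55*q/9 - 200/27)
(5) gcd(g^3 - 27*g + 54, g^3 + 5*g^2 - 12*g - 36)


(1) = 1
(2) = gcd((w + 2)*(w + 3)^2, (w - 2)*(w + 2)*(w + 6)) = w + 2
(3) = gcd((z + 4)*(z - 5*sqrt(2)), (z + 4)*(z + 3*sqrt(2))) = z + 4
(4) = q^2 - q - 40/9
(5) = gcd((g - 3)^2*(g + 6), (g - 3)*(g + 2)*(g + 6)) = g^2 + 3*g - 18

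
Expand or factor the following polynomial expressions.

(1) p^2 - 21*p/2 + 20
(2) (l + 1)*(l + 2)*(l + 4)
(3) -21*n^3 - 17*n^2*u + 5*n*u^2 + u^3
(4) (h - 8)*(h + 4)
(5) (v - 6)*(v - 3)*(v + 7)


(1) = (p - 8)*(p - 5/2)
(2) = l^3 + 7*l^2 + 14*l + 8
(3) = (-3*n + u)*(n + u)*(7*n + u)
(4) = h^2 - 4*h - 32
(5) = v^3 - 2*v^2 - 45*v + 126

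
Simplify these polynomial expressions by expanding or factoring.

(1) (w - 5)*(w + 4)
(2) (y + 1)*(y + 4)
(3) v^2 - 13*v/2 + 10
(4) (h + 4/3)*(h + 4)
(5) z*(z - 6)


(1) = w^2 - w - 20
(2) = y^2 + 5*y + 4
(3) = (v - 4)*(v - 5/2)
(4) = h^2 + 16*h/3 + 16/3
(5) = z^2 - 6*z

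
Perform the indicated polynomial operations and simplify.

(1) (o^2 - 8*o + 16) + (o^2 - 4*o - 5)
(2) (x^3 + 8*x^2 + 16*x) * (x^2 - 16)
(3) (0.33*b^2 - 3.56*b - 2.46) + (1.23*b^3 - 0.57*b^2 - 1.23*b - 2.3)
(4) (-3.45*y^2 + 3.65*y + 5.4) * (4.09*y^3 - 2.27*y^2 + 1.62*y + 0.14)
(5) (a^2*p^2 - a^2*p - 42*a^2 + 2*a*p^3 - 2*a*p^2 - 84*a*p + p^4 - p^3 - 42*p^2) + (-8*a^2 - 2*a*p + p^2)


(1) = 2*o^2 - 12*o + 11
(2) = x^5 + 8*x^4 - 128*x^2 - 256*x
(3) = 1.23*b^3 - 0.24*b^2 - 4.79*b - 4.76
(4) = -14.1105*y^5 + 22.76*y^4 + 8.2115*y^3 - 6.828*y^2 + 9.259*y + 0.756
(5) = a^2*p^2 - a^2*p - 50*a^2 + 2*a*p^3 - 2*a*p^2 - 86*a*p + p^4 - p^3 - 41*p^2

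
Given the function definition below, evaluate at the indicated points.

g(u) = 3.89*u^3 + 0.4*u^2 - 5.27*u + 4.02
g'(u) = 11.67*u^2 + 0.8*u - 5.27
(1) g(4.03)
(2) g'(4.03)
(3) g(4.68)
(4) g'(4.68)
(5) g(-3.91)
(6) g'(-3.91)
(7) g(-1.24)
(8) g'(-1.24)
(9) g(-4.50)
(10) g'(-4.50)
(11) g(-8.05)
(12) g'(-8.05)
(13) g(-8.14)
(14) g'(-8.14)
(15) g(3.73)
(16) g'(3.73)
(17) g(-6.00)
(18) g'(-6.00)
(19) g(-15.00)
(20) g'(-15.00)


(1) = 243.88
(2) = 187.49
(3) = 386.85
(4) = 254.08
(5) = -201.79
(6) = 170.01
(7) = 3.75
(8) = 11.68
(9) = -318.64
(10) = 227.45
(11) = -1956.89
(12) = 744.54
(13) = -2024.66
(14) = 761.47
(15) = 191.80
(16) = 160.08
(17) = -790.20
(18) = 410.05
(19) = -12955.68
(20) = 2608.48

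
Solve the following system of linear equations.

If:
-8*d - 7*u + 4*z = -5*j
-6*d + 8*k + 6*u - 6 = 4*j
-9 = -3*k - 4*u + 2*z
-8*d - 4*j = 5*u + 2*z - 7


Then:
d = -586*z/123 - 892/123
j = 98*z/123 + 383/123
k = -998*z/123 - 1355/123
u = 270*z/41 + 431/41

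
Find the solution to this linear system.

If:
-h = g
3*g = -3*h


Then:
g = -h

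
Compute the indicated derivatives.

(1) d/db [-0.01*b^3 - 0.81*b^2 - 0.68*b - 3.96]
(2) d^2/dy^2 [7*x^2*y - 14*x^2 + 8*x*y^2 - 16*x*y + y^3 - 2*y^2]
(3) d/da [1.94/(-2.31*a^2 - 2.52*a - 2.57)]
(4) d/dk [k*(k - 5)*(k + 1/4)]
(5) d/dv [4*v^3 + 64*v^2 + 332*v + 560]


(1) = -0.03*b^2 - 1.62*b - 0.68
(2) = 16*x + 6*y - 4
(3) = (8.9628*a + 4.8888)/(2.31*a^2 + 2.52*a + 2.57)^2
(4) = 3*k^2 - 19*k/2 - 5/4
(5) = 12*v^2 + 128*v + 332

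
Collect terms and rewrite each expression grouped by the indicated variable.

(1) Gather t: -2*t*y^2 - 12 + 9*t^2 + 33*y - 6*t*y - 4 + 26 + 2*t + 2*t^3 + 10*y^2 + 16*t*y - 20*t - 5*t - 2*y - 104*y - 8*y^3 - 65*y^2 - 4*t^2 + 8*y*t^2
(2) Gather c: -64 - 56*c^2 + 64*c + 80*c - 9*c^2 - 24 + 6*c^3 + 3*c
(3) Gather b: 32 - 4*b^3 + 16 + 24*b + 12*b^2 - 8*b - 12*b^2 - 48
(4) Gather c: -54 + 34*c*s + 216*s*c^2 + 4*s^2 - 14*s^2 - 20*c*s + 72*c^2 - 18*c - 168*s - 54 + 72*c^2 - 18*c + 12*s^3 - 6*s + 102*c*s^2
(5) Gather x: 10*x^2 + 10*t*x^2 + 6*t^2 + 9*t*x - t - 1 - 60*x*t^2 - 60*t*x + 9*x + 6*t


(1) = 2*t^3 + t^2*(8*y + 5) + t*(-2*y^2 + 10*y - 23) - 8*y^3 - 55*y^2 - 73*y + 10
(2) = 6*c^3 - 65*c^2 + 147*c - 88
(3) = -4*b^3 + 16*b
(4) = c^2*(216*s + 144) + c*(102*s^2 + 14*s - 36) + 12*s^3 - 10*s^2 - 174*s - 108
(5) = 6*t^2 + 5*t + x^2*(10*t + 10) + x*(-60*t^2 - 51*t + 9) - 1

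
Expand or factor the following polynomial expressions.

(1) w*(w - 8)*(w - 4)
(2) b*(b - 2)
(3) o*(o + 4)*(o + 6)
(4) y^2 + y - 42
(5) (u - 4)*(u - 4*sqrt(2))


(1) = w^3 - 12*w^2 + 32*w
(2) = b^2 - 2*b
(3) = o^3 + 10*o^2 + 24*o
(4) = (y - 6)*(y + 7)
(5) = u^2 - 4*sqrt(2)*u - 4*u + 16*sqrt(2)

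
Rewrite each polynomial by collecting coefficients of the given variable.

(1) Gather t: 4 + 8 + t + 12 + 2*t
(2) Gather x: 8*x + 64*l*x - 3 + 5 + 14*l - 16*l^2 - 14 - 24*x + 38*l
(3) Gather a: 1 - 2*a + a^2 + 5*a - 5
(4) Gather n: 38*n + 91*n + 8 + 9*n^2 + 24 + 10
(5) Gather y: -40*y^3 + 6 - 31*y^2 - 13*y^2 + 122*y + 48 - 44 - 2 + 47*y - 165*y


(1) = 3*t + 24
(2) = -16*l^2 + 52*l + x*(64*l - 16) - 12
(3) = a^2 + 3*a - 4
(4) = 9*n^2 + 129*n + 42
(5) = -40*y^3 - 44*y^2 + 4*y + 8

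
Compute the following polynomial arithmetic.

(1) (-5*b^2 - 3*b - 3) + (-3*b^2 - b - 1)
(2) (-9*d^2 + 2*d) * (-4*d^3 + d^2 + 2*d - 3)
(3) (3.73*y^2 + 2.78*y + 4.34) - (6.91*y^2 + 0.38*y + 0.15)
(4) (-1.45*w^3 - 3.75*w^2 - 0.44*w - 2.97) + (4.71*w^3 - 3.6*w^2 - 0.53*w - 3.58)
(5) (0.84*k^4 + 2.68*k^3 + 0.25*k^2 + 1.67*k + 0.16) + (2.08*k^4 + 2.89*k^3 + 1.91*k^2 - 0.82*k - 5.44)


(1) = -8*b^2 - 4*b - 4
(2) = 36*d^5 - 17*d^4 - 16*d^3 + 31*d^2 - 6*d
(3) = -3.18*y^2 + 2.4*y + 4.19
(4) = 3.26*w^3 - 7.35*w^2 - 0.97*w - 6.55
(5) = 2.92*k^4 + 5.57*k^3 + 2.16*k^2 + 0.85*k - 5.28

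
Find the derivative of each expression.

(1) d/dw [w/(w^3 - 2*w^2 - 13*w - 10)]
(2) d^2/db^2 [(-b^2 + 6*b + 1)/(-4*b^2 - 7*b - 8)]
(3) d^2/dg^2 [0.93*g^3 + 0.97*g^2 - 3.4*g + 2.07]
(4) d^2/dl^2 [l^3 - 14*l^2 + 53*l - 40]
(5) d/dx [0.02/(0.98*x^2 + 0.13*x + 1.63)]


(1) = (w^3 - 2*w^2 + w*(-3*w^2 + 4*w + 13) - 13*w - 10)/(-w^3 + 2*w^2 + 13*w + 10)^2
(2) = 2*(-124*b^3 - 144*b^2 + 492*b + 383)/(64*b^6 + 336*b^5 + 972*b^4 + 1687*b^3 + 1944*b^2 + 1344*b + 512)
(3) = 5.58*g + 1.94
(4) = 6*l - 28
(5) = (-0.0392*x - 0.0026)/(0.98*x^2 + 0.13*x + 1.63)^2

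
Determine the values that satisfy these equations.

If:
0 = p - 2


Then:
p = 2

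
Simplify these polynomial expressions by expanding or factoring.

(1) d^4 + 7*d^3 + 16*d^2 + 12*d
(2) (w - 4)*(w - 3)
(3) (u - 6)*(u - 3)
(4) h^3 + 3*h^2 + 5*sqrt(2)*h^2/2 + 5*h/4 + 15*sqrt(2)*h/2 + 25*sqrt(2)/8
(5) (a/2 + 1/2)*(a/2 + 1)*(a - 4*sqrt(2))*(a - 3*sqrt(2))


(1) = d*(d + 2)^2*(d + 3)
(2) = w^2 - 7*w + 12
(3) = u^2 - 9*u + 18
(4) = (h + 1/2)*(h + 5/2)*(h + 5*sqrt(2)/2)
(5) = a^4/4 - 7*sqrt(2)*a^3/4 + 3*a^3/4 - 21*sqrt(2)*a^2/4 + 13*a^2/2 - 7*sqrt(2)*a/2 + 18*a + 12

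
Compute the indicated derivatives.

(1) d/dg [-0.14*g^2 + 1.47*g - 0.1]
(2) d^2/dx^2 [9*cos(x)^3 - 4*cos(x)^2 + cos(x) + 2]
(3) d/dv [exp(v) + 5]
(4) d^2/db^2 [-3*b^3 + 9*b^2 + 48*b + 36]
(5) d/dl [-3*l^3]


(1) = 1.47 - 0.28*g
(2) = -31*cos(x)/4 + 8*cos(2*x) - 81*cos(3*x)/4
(3) = exp(v)
(4) = 18 - 18*b
(5) = -9*l^2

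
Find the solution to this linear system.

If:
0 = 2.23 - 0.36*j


Then:
j = 6.19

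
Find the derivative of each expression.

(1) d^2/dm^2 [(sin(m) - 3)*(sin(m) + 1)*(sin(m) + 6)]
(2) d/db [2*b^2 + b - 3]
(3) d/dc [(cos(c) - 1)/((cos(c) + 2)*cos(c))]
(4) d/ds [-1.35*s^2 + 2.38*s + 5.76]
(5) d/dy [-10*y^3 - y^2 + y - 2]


(1) = -9*sin(m)^3 - 16*sin(m)^2 + 21*sin(m) + 8
(2) = 4*b + 1
(3) = (sin(c) - 2*sin(c)/cos(c)^2 - 2*tan(c))/(cos(c) + 2)^2
(4) = 2.38 - 2.7*s
(5) = -30*y^2 - 2*y + 1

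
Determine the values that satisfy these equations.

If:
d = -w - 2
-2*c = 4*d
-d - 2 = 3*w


Then:
c = 4
d = -2
w = 0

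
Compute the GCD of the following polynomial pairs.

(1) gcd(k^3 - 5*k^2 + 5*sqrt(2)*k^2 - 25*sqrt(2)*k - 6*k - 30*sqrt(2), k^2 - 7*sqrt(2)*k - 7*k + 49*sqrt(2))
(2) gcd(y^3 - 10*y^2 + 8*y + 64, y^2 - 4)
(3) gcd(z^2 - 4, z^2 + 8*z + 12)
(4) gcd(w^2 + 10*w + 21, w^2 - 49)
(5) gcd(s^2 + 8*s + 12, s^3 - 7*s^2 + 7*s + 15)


(1) = 1
(2) = y + 2
(3) = z + 2
(4) = gcd((w + 3)*(w + 7), (w - 7)*(w + 7)) = w + 7
(5) = 1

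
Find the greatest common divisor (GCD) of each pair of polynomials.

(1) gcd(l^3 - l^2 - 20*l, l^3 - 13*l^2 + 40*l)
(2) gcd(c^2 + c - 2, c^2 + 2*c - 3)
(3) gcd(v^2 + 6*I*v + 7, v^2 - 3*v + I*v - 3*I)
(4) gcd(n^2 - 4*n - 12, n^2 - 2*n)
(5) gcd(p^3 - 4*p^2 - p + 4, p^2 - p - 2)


(1) = gcd(l*(l - 5)*(l + 4), l*(l - 8)*(l - 5)) = l^2 - 5*l
(2) = gcd((c - 1)*(c + 2), (c - 1)*(c + 3)) = c - 1
(3) = 1
(4) = 1
(5) = p + 1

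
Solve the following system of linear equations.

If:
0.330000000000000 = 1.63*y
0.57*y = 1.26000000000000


Then:
No Solution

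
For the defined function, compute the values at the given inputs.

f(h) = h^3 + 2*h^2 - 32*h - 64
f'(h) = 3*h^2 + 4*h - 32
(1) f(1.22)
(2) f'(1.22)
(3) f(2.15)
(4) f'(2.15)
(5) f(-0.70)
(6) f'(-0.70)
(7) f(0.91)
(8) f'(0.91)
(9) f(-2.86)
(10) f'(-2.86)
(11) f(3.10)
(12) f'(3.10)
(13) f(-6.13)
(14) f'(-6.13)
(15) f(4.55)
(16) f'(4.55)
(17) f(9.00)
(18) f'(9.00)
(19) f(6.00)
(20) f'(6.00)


(1) = -98.25
(2) = -22.65
(3) = -113.62
(4) = -9.53
(5) = -40.96
(6) = -33.33
(7) = -90.71
(8) = -25.88
(9) = 20.49
(10) = -18.90
(11) = -114.19
(12) = 9.23
(13) = -23.03
(14) = 56.21
(15) = -74.00
(16) = 48.31
(17) = 539.00
(18) = 247.00
(19) = 32.00
(20) = 100.00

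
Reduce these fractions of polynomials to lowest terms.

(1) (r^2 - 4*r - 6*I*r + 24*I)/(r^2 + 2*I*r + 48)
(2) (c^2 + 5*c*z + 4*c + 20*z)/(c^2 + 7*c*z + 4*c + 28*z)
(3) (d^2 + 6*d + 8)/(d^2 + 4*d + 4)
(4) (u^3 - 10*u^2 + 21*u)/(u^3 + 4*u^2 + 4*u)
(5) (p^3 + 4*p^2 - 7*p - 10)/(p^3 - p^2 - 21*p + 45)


(1) = (r - 4)/(r + 8*I)
(2) = (c + 5*z)/(c + 7*z)
(3) = (d + 4)/(d + 2)
(4) = (u^2 - 10*u + 21)/(u^2 + 4*u + 4)
(5) = (p^2 - p - 2)/(p^2 - 6*p + 9)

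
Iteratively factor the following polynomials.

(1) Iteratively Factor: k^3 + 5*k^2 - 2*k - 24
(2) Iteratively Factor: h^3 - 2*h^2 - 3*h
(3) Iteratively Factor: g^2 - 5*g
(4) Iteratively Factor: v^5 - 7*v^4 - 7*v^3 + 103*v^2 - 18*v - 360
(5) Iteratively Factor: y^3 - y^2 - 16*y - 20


(1) = (k + 4)*(k^2 + k - 6) = (k + 3)*(k + 4)*(k - 2)
(2) = (h)*(h^2 - 2*h - 3) = h*(h + 1)*(h - 3)
(3) = (g - 5)*(g)
(4) = (v - 3)*(v^4 - 4*v^3 - 19*v^2 + 46*v + 120) = (v - 4)*(v - 3)*(v^3 - 19*v - 30) = (v - 5)*(v - 4)*(v - 3)*(v^2 + 5*v + 6) = (v - 5)*(v - 4)*(v - 3)*(v + 3)*(v + 2)
(5) = (y + 2)*(y^2 - 3*y - 10) = (y - 5)*(y + 2)*(y + 2)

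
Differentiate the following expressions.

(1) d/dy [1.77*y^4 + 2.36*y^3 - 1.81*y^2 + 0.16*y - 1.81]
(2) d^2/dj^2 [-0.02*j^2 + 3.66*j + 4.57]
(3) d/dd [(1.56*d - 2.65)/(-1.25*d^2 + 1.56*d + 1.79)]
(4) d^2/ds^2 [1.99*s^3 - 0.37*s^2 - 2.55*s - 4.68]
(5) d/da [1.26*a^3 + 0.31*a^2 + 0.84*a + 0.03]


(1) = 7.08*y^3 + 7.08*y^2 - 3.62*y + 0.16
(2) = -0.0400000000000000
(3) = (1.95*d^2 - 6.625*d + 6.9264)/(1.5625*d^4 - 3.9*d^3 - 2.0414*d^2 + 5.5848*d + 3.2041)
(4) = 11.94*s - 0.74
(5) = 3.78*a^2 + 0.62*a + 0.84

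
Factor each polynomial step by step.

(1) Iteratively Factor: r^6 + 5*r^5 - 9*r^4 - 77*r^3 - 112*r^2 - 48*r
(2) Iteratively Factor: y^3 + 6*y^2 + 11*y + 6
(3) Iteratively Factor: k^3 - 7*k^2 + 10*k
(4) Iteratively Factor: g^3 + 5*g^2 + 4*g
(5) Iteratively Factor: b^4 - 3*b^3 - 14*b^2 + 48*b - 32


(1) = (r + 1)*(r^5 + 4*r^4 - 13*r^3 - 64*r^2 - 48*r) = (r + 1)*(r + 3)*(r^4 + r^3 - 16*r^2 - 16*r) = r*(r + 1)*(r + 3)*(r^3 + r^2 - 16*r - 16) = r*(r + 1)*(r + 3)*(r + 4)*(r^2 - 3*r - 4) = r*(r + 1)^2*(r + 3)*(r + 4)*(r - 4)
(2) = (y + 3)*(y^2 + 3*y + 2) = (y + 2)*(y + 3)*(y + 1)
(3) = (k - 2)*(k^2 - 5*k) = (k - 5)*(k - 2)*(k)
(4) = (g + 1)*(g^2 + 4*g) = (g + 1)*(g + 4)*(g)
(5) = (b - 1)*(b^3 - 2*b^2 - 16*b + 32) = (b - 1)*(b + 4)*(b^2 - 6*b + 8) = (b - 4)*(b - 1)*(b + 4)*(b - 2)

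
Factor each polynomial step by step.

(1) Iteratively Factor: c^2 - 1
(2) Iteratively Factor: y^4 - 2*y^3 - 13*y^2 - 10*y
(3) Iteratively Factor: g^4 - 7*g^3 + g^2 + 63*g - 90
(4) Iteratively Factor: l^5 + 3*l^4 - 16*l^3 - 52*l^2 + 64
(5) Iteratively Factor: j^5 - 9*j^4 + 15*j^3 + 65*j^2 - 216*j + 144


(1) = (c + 1)*(c - 1)
(2) = (y + 1)*(y^3 - 3*y^2 - 10*y) = (y + 1)*(y + 2)*(y^2 - 5*y) = (y - 5)*(y + 1)*(y + 2)*(y)
(3) = (g + 3)*(g^3 - 10*g^2 + 31*g - 30) = (g - 5)*(g + 3)*(g^2 - 5*g + 6) = (g - 5)*(g - 2)*(g + 3)*(g - 3)
(4) = (l + 2)*(l^4 + l^3 - 18*l^2 - 16*l + 32) = (l + 2)*(l + 4)*(l^3 - 3*l^2 - 6*l + 8) = (l + 2)^2*(l + 4)*(l^2 - 5*l + 4) = (l - 4)*(l + 2)^2*(l + 4)*(l - 1)
(5) = (j - 3)*(j^4 - 6*j^3 - 3*j^2 + 56*j - 48) = (j - 3)*(j + 3)*(j^3 - 9*j^2 + 24*j - 16) = (j - 4)*(j - 3)*(j + 3)*(j^2 - 5*j + 4) = (j - 4)*(j - 3)*(j - 1)*(j + 3)*(j - 4)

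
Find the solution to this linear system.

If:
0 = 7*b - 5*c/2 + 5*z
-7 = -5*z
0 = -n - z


Then:
b = 5*c/14 - 1
n = -7/5
z = 7/5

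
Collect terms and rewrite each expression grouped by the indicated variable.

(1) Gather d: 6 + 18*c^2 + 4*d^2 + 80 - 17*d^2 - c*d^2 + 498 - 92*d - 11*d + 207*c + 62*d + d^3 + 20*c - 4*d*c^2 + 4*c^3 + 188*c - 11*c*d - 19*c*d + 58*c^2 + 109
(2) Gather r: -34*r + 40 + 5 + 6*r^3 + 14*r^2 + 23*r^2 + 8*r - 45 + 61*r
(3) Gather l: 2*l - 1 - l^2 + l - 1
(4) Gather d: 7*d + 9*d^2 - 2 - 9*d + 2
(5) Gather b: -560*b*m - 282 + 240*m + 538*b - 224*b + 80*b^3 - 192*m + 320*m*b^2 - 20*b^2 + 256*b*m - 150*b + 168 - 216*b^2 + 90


(1) = 4*c^3 + 76*c^2 + 415*c + d^3 + d^2*(-c - 13) + d*(-4*c^2 - 30*c - 41) + 693
(2) = 6*r^3 + 37*r^2 + 35*r
(3) = -l^2 + 3*l - 2
(4) = 9*d^2 - 2*d
(5) = 80*b^3 + b^2*(320*m - 236) + b*(164 - 304*m) + 48*m - 24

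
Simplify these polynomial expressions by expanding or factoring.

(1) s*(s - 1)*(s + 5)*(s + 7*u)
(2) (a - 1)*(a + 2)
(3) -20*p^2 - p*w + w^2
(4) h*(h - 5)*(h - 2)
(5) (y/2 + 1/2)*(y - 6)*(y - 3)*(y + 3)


(1) = s^4 + 7*s^3*u + 4*s^3 + 28*s^2*u - 5*s^2 - 35*s*u
(2) = a^2 + a - 2
(3) = (-5*p + w)*(4*p + w)
(4) = h^3 - 7*h^2 + 10*h
(5) = y^4/2 - 5*y^3/2 - 15*y^2/2 + 45*y/2 + 27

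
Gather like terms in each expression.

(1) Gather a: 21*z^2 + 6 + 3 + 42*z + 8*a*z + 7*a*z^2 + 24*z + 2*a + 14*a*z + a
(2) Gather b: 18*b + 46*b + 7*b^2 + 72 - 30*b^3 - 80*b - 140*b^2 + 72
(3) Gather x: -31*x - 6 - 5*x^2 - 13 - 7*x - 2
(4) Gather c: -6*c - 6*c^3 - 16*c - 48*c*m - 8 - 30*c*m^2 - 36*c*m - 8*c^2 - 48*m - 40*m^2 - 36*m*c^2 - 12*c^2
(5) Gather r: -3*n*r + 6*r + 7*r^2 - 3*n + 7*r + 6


(1) = a*(7*z^2 + 22*z + 3) + 21*z^2 + 66*z + 9
(2) = -30*b^3 - 133*b^2 - 16*b + 144
(3) = -5*x^2 - 38*x - 21
(4) = -6*c^3 + c^2*(-36*m - 20) + c*(-30*m^2 - 84*m - 22) - 40*m^2 - 48*m - 8
(5) = -3*n + 7*r^2 + r*(13 - 3*n) + 6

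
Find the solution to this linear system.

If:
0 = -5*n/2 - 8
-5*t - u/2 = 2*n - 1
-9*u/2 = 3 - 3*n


Then:
n = -16/5
t = 44/25
u = -14/5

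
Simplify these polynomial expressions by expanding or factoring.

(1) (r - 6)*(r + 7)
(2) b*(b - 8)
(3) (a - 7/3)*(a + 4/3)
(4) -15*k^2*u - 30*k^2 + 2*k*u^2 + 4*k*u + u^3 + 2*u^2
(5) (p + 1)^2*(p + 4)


(1) = r^2 + r - 42
(2) = b^2 - 8*b
(3) = a^2 - a - 28/9
(4) = (-3*k + u)*(5*k + u)*(u + 2)
(5) = p^3 + 6*p^2 + 9*p + 4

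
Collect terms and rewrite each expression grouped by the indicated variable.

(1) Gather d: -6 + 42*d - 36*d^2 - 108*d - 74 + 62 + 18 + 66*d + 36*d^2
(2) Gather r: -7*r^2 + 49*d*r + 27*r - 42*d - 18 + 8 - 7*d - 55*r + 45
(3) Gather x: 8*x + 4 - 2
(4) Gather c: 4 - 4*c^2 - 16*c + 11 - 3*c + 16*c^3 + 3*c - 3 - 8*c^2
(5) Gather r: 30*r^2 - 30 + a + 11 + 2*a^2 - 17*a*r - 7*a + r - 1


(1) = 0
(2) = -49*d - 7*r^2 + r*(49*d - 28) + 35
(3) = 8*x + 2
(4) = 16*c^3 - 12*c^2 - 16*c + 12
(5) = 2*a^2 - 6*a + 30*r^2 + r*(1 - 17*a) - 20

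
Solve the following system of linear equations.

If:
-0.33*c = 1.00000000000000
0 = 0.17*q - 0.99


Then:
c = -3.03
q = 5.82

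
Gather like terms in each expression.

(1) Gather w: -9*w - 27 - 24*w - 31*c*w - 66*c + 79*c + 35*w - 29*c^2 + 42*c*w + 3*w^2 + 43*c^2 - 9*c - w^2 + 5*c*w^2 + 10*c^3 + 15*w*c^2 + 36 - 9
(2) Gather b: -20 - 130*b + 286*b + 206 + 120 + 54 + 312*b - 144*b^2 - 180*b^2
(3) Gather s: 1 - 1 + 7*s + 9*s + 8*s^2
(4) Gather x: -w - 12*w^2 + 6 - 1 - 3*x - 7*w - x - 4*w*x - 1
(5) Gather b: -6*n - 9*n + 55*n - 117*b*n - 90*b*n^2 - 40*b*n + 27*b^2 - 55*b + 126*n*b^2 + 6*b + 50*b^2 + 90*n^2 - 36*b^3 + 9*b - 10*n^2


(1) = 10*c^3 + 14*c^2 + 4*c + w^2*(5*c + 2) + w*(15*c^2 + 11*c + 2)
(2) = -324*b^2 + 468*b + 360
(3) = 8*s^2 + 16*s
(4) = -12*w^2 - 8*w + x*(-4*w - 4) + 4
(5) = -36*b^3 + b^2*(126*n + 77) + b*(-90*n^2 - 157*n - 40) + 80*n^2 + 40*n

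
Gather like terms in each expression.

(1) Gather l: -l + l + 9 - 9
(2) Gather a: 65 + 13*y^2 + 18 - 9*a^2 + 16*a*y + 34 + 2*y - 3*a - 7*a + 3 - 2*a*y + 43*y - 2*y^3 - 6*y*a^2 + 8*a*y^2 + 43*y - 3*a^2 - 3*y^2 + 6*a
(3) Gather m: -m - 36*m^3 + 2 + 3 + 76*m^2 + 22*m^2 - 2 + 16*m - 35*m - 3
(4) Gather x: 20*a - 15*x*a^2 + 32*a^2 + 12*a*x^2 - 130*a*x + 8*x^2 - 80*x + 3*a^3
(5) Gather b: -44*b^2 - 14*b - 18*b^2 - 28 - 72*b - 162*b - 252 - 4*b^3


(1) = 0
(2) = a^2*(-6*y - 12) + a*(8*y^2 + 14*y - 4) - 2*y^3 + 10*y^2 + 88*y + 120
(3) = -36*m^3 + 98*m^2 - 20*m
(4) = 3*a^3 + 32*a^2 + 20*a + x^2*(12*a + 8) + x*(-15*a^2 - 130*a - 80)
(5) = -4*b^3 - 62*b^2 - 248*b - 280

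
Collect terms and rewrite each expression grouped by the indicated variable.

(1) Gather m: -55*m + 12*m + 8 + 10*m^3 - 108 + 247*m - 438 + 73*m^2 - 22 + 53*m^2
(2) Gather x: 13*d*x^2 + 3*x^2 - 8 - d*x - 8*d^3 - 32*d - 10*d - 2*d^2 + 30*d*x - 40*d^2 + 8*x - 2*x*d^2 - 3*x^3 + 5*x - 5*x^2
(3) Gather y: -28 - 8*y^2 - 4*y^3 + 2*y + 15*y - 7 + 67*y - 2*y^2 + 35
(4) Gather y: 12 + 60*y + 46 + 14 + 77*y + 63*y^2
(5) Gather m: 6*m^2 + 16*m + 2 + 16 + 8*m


(1) = 10*m^3 + 126*m^2 + 204*m - 560
(2) = -8*d^3 - 42*d^2 - 42*d - 3*x^3 + x^2*(13*d - 2) + x*(-2*d^2 + 29*d + 13) - 8
(3) = -4*y^3 - 10*y^2 + 84*y
(4) = 63*y^2 + 137*y + 72
(5) = 6*m^2 + 24*m + 18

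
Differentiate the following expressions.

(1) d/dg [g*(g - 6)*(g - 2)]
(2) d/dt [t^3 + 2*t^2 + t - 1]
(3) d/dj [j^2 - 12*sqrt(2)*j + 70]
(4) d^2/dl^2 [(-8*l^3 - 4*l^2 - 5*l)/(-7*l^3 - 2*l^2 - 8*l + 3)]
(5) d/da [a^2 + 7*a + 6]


(1) = 3*g^2 - 16*g + 12
(2) = 3*t^2 + 4*t + 1
(3) = 2*j - 12*sqrt(2)
(4) = 2*(84*l^6 - 609*l^5 + 546*l^4 + 824*l^3 + 126*l^2 + 306*l + 156)/(343*l^9 + 294*l^8 + 1260*l^7 + 239*l^6 + 1188*l^5 - 660*l^4 + 413*l^3 - 522*l^2 + 216*l - 27)
(5) = 2*a + 7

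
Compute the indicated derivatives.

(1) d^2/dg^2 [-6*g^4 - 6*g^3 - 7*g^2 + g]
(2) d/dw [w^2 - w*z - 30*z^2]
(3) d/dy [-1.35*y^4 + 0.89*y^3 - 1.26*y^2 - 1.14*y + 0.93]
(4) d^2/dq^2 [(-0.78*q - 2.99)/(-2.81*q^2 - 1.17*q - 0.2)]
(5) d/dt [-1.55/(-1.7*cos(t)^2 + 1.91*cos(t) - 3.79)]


(1) = -72*g^2 - 36*g - 14
(2) = 2*w - z
(3) = -5.4*y^3 + 2.67*y^2 - 2.52*y - 1.14
(4) = ((0.78*q + 2.99)*(5.62*q + 1.17)*(11.24*q + 2.34) - (13.1508*q + 18.629)*(2.81*q^2 + 1.17*q + 0.2))/(2.81*q^2 + 1.17*q + 0.2)^3
(5) = (5.27*cos(t) - 2.9605)*sin(t)/(1.7*cos(t)^2 - 1.91*cos(t) + 3.79)^2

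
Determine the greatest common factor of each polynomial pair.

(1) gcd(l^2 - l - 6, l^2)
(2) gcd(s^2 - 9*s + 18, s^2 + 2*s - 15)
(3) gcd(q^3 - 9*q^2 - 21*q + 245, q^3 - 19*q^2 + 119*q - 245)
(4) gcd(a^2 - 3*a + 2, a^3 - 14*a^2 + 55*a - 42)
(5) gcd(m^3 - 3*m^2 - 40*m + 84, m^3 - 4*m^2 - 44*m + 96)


(1) = 1
(2) = gcd((s - 6)*(s - 3), (s - 3)*(s + 5)) = s - 3
(3) = q^2 - 14*q + 49
(4) = a - 1
(5) = gcd((m - 7)*(m - 2)*(m + 6), (m - 8)*(m - 2)*(m + 6)) = m^2 + 4*m - 12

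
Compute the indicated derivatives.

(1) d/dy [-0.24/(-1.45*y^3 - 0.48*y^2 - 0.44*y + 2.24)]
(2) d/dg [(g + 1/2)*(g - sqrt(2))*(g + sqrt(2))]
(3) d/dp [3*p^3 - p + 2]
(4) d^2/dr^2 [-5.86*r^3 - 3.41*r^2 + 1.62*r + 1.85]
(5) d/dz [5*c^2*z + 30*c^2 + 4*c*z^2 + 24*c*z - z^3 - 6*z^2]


(1) = (-1.044*y^2 - 0.2304*y - 0.1056)/(1.45*y^3 + 0.48*y^2 + 0.44*y - 2.24)^2
(2) = 3*g^2 + g - 2
(3) = 9*p^2 - 1
(4) = -35.16*r - 6.82
(5) = 5*c^2 + 8*c*z + 24*c - 3*z^2 - 12*z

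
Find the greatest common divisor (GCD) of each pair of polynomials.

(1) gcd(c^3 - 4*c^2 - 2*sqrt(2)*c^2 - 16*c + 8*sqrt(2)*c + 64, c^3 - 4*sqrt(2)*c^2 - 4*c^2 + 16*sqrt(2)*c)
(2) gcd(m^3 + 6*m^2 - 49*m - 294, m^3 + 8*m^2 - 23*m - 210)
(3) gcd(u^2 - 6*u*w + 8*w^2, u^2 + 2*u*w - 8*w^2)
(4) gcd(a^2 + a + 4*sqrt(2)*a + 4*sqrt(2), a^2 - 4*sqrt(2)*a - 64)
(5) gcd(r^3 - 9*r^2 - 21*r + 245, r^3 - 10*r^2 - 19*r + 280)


(1) = gcd((c - 4)*(c - 4*sqrt(2))*(c + 2*sqrt(2)), c*(c - 4)*(c - 4*sqrt(2))) = c^2 + c*(-4*sqrt(2) - 4) + 16*sqrt(2)
(2) = m^2 + 13*m + 42
(3) = u - 2*w
(4) = gcd((a + 1)*(a + 4*sqrt(2)), (a - 8*sqrt(2))*(a + 4*sqrt(2))) = a + 4*sqrt(2)
(5) = gcd((r - 7)^2*(r + 5), (r - 8)*(r - 7)*(r + 5)) = r^2 - 2*r - 35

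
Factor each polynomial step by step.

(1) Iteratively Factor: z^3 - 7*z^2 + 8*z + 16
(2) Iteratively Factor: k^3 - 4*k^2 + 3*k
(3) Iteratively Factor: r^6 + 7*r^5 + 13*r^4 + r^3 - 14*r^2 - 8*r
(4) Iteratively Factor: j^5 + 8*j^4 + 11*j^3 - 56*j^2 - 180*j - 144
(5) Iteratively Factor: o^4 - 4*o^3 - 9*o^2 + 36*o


(1) = (z - 4)*(z^2 - 3*z - 4) = (z - 4)*(z + 1)*(z - 4)
(2) = (k - 1)*(k^2 - 3*k) = (k - 3)*(k - 1)*(k)
(3) = (r + 4)*(r^5 + 3*r^4 + r^3 - 3*r^2 - 2*r) = (r - 1)*(r + 4)*(r^4 + 4*r^3 + 5*r^2 + 2*r) = r*(r - 1)*(r + 4)*(r^3 + 4*r^2 + 5*r + 2) = r*(r - 1)*(r + 1)*(r + 4)*(r^2 + 3*r + 2) = r*(r - 1)*(r + 1)^2*(r + 4)*(r + 2)
(4) = (j - 3)*(j^4 + 11*j^3 + 44*j^2 + 76*j + 48) = (j - 3)*(j + 2)*(j^3 + 9*j^2 + 26*j + 24) = (j - 3)*(j + 2)*(j + 4)*(j^2 + 5*j + 6) = (j - 3)*(j + 2)*(j + 3)*(j + 4)*(j + 2)
(5) = (o - 4)*(o^3 - 9*o) = o*(o - 4)*(o^2 - 9) = o*(o - 4)*(o - 3)*(o + 3)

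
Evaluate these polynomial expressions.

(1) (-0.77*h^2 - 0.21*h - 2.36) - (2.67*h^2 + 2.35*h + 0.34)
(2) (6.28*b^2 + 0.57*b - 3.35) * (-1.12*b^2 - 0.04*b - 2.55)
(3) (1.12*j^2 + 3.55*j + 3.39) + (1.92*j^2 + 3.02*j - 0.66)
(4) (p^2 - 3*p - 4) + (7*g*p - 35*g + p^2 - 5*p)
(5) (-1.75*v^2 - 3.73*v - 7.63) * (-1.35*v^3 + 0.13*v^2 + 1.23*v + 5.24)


(1) = -3.44*h^2 - 2.56*h - 2.7
(2) = -7.0336*b^4 - 0.8896*b^3 - 12.2848*b^2 - 1.3195*b + 8.5425
(3) = 3.04*j^2 + 6.57*j + 2.73
(4) = 7*g*p - 35*g + 2*p^2 - 8*p - 4
(5) = 2.3625*v^5 + 4.808*v^4 + 7.6631*v^3 - 14.7498*v^2 - 28.9301*v - 39.9812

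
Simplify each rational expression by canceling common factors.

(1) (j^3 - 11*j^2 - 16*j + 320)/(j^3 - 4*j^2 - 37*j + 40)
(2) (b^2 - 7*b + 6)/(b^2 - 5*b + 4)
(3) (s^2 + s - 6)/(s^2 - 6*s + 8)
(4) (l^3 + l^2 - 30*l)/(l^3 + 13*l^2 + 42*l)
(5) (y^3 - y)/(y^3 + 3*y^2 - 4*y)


(1) = (j - 8)/(j - 1)
(2) = (b - 6)/(b - 4)
(3) = (s + 3)/(s - 4)
(4) = (l - 5)/(l + 7)
(5) = (y + 1)/(y + 4)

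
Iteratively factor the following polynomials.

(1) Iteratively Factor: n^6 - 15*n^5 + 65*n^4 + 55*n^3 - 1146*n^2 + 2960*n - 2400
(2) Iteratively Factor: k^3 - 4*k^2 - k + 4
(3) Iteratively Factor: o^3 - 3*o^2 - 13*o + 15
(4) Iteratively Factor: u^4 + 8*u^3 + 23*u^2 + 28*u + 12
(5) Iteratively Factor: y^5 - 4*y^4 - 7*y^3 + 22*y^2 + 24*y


(1) = (n - 5)*(n^5 - 10*n^4 + 15*n^3 + 130*n^2 - 496*n + 480) = (n - 5)*(n - 4)*(n^4 - 6*n^3 - 9*n^2 + 94*n - 120) = (n - 5)*(n - 4)*(n - 2)*(n^3 - 4*n^2 - 17*n + 60) = (n - 5)^2*(n - 4)*(n - 2)*(n^2 + n - 12) = (n - 5)^2*(n - 4)*(n - 3)*(n - 2)*(n + 4)
(2) = (k - 1)*(k^2 - 3*k - 4) = (k - 4)*(k - 1)*(k + 1)
(3) = (o + 3)*(o^2 - 6*o + 5) = (o - 1)*(o + 3)*(o - 5)
(4) = (u + 2)*(u^3 + 6*u^2 + 11*u + 6) = (u + 2)^2*(u^2 + 4*u + 3) = (u + 2)^2*(u + 3)*(u + 1)
(5) = (y - 3)*(y^4 - y^3 - 10*y^2 - 8*y) = (y - 3)*(y + 2)*(y^3 - 3*y^2 - 4*y) = y*(y - 3)*(y + 2)*(y^2 - 3*y - 4) = y*(y - 3)*(y + 1)*(y + 2)*(y - 4)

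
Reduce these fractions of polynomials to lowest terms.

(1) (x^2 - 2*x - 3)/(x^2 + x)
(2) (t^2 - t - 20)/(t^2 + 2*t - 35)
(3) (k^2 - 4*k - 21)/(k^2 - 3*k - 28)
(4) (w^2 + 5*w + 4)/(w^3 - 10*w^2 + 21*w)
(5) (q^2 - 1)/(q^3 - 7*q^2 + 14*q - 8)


(1) = (x - 3)/x
(2) = (t + 4)/(t + 7)
(3) = (k + 3)/(k + 4)
(4) = (w^2 + 5*w + 4)/(w^3 - 10*w^2 + 21*w)
(5) = (q + 1)/(q^2 - 6*q + 8)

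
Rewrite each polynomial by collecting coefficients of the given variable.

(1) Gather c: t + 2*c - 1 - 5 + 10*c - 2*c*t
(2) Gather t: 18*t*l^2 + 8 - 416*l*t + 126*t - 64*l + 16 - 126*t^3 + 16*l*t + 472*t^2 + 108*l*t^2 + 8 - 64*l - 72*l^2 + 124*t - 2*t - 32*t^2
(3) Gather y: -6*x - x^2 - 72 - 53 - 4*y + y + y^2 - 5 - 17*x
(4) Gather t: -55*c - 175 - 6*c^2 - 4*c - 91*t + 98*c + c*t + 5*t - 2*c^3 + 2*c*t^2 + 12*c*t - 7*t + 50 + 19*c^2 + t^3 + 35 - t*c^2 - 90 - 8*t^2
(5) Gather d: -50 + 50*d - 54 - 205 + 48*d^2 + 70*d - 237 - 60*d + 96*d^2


(1) = c*(12 - 2*t) + t - 6
(2) = -72*l^2 - 128*l - 126*t^3 + t^2*(108*l + 440) + t*(18*l^2 - 400*l + 248) + 32
(3) = -x^2 - 23*x + y^2 - 3*y - 130
(4) = -2*c^3 + 13*c^2 + 39*c + t^3 + t^2*(2*c - 8) + t*(-c^2 + 13*c - 93) - 180
(5) = 144*d^2 + 60*d - 546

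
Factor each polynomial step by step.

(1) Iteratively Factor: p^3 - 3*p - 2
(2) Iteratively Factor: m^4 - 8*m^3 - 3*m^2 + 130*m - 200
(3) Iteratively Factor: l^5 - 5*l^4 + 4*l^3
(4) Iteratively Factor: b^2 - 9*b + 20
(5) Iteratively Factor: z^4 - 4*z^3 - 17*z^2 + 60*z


(1) = (p - 2)*(p^2 + 2*p + 1) = (p - 2)*(p + 1)*(p + 1)
(2) = (m - 5)*(m^3 - 3*m^2 - 18*m + 40) = (m - 5)*(m + 4)*(m^2 - 7*m + 10) = (m - 5)^2*(m + 4)*(m - 2)
(3) = (l - 4)*(l^4 - l^3) = (l - 4)*(l - 1)*(l^3) = l*(l - 4)*(l - 1)*(l^2) = l^2*(l - 4)*(l - 1)*(l)
(4) = (b - 5)*(b - 4)
(5) = (z)*(z^3 - 4*z^2 - 17*z + 60) = z*(z - 3)*(z^2 - z - 20) = z*(z - 3)*(z + 4)*(z - 5)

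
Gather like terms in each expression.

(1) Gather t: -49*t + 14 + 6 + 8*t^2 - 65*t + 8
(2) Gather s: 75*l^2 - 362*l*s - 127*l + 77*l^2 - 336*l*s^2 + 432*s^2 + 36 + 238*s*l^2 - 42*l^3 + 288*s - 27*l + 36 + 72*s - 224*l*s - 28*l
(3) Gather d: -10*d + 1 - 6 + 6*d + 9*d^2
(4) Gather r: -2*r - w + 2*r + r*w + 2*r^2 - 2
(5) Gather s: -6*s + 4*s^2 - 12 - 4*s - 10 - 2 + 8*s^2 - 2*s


(1) = 8*t^2 - 114*t + 28
(2) = -42*l^3 + 152*l^2 - 182*l + s^2*(432 - 336*l) + s*(238*l^2 - 586*l + 360) + 72
(3) = 9*d^2 - 4*d - 5
(4) = 2*r^2 + r*w - w - 2
(5) = 12*s^2 - 12*s - 24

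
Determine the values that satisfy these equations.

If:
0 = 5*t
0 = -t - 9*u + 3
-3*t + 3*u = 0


Then:
No Solution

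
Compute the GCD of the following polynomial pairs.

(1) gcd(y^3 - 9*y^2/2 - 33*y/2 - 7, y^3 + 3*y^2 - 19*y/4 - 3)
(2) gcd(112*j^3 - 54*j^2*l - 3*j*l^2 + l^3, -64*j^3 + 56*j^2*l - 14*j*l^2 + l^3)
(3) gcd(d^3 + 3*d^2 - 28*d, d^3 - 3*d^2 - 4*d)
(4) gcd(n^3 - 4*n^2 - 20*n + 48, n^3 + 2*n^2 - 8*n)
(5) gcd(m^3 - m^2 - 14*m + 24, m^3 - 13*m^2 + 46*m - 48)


(1) = y + 1/2
(2) = 16*j^2 - 10*j*l + l^2
(3) = gcd(d*(d - 4)*(d + 7), d*(d - 4)*(d + 1)) = d^2 - 4*d
(4) = gcd((n - 6)*(n - 2)*(n + 4), n*(n - 2)*(n + 4)) = n^2 + 2*n - 8
(5) = m^2 - 5*m + 6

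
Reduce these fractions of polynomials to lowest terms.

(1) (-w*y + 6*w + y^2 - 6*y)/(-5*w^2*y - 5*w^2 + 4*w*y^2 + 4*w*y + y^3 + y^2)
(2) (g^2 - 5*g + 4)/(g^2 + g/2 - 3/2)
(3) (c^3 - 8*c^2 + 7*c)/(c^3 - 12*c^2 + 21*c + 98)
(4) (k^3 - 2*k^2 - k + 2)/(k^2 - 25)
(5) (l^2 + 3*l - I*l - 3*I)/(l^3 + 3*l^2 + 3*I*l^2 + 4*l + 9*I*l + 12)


(1) = (y - 6)/(5*w*y + 5*w + y^2 + y)
(2) = (2*g - 8)/(2*g + 3)
(3) = (c^2 - c)/(c^2 - 5*c - 14)
(4) = (k^3 - 2*k^2 - k + 2)/(k^2 - 25)
(5) = 1/(l + 4*I)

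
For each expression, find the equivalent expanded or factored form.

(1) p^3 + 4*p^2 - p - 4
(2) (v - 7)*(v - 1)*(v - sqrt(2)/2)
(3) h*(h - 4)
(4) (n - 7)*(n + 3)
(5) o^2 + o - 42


(1) = (p - 1)*(p + 1)*(p + 4)
(2) = v^3 - 8*v^2 - sqrt(2)*v^2/2 + 4*sqrt(2)*v + 7*v - 7*sqrt(2)/2
(3) = h^2 - 4*h
(4) = n^2 - 4*n - 21
(5) = (o - 6)*(o + 7)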